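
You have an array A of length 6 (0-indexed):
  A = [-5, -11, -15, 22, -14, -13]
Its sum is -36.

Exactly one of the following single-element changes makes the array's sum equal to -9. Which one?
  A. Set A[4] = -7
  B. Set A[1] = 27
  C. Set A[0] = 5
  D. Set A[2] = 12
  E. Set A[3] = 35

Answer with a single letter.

Answer: D

Derivation:
Option A: A[4] -14->-7, delta=7, new_sum=-36+(7)=-29
Option B: A[1] -11->27, delta=38, new_sum=-36+(38)=2
Option C: A[0] -5->5, delta=10, new_sum=-36+(10)=-26
Option D: A[2] -15->12, delta=27, new_sum=-36+(27)=-9 <-- matches target
Option E: A[3] 22->35, delta=13, new_sum=-36+(13)=-23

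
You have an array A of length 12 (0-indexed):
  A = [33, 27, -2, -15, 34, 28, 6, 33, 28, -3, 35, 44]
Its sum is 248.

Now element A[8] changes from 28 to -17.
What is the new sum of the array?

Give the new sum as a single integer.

Answer: 203

Derivation:
Old value at index 8: 28
New value at index 8: -17
Delta = -17 - 28 = -45
New sum = old_sum + delta = 248 + (-45) = 203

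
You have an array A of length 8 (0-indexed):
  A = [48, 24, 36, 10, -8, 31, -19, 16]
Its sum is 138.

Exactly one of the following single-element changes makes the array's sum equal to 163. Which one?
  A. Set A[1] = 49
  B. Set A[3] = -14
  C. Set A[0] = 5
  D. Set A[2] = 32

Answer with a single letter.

Answer: A

Derivation:
Option A: A[1] 24->49, delta=25, new_sum=138+(25)=163 <-- matches target
Option B: A[3] 10->-14, delta=-24, new_sum=138+(-24)=114
Option C: A[0] 48->5, delta=-43, new_sum=138+(-43)=95
Option D: A[2] 36->32, delta=-4, new_sum=138+(-4)=134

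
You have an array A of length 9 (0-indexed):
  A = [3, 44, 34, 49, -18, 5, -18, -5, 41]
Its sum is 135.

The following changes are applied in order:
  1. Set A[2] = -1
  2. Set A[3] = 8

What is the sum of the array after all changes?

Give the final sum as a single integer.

Initial sum: 135
Change 1: A[2] 34 -> -1, delta = -35, sum = 100
Change 2: A[3] 49 -> 8, delta = -41, sum = 59

Answer: 59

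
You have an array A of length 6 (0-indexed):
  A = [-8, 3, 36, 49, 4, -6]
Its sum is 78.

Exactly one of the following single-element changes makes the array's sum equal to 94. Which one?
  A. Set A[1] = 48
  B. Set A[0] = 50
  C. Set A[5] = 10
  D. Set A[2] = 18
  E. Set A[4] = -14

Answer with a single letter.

Option A: A[1] 3->48, delta=45, new_sum=78+(45)=123
Option B: A[0] -8->50, delta=58, new_sum=78+(58)=136
Option C: A[5] -6->10, delta=16, new_sum=78+(16)=94 <-- matches target
Option D: A[2] 36->18, delta=-18, new_sum=78+(-18)=60
Option E: A[4] 4->-14, delta=-18, new_sum=78+(-18)=60

Answer: C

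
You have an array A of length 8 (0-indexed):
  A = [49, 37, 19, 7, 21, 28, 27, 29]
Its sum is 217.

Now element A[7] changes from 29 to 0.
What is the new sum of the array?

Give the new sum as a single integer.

Answer: 188

Derivation:
Old value at index 7: 29
New value at index 7: 0
Delta = 0 - 29 = -29
New sum = old_sum + delta = 217 + (-29) = 188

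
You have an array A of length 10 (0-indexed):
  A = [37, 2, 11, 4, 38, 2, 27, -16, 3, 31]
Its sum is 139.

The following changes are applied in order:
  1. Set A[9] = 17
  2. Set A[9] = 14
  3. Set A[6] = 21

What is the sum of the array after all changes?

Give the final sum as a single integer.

Initial sum: 139
Change 1: A[9] 31 -> 17, delta = -14, sum = 125
Change 2: A[9] 17 -> 14, delta = -3, sum = 122
Change 3: A[6] 27 -> 21, delta = -6, sum = 116

Answer: 116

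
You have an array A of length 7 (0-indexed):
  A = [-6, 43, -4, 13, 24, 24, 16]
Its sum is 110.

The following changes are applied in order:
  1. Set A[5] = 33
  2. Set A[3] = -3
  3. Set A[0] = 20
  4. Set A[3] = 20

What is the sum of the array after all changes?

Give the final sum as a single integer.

Answer: 152

Derivation:
Initial sum: 110
Change 1: A[5] 24 -> 33, delta = 9, sum = 119
Change 2: A[3] 13 -> -3, delta = -16, sum = 103
Change 3: A[0] -6 -> 20, delta = 26, sum = 129
Change 4: A[3] -3 -> 20, delta = 23, sum = 152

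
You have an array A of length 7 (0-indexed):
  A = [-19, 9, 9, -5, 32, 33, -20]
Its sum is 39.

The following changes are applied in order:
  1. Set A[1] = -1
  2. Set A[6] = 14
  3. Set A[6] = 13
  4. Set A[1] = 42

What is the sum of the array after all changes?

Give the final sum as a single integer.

Initial sum: 39
Change 1: A[1] 9 -> -1, delta = -10, sum = 29
Change 2: A[6] -20 -> 14, delta = 34, sum = 63
Change 3: A[6] 14 -> 13, delta = -1, sum = 62
Change 4: A[1] -1 -> 42, delta = 43, sum = 105

Answer: 105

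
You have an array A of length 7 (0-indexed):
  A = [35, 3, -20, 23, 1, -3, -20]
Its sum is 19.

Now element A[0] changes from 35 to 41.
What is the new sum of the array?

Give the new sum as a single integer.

Answer: 25

Derivation:
Old value at index 0: 35
New value at index 0: 41
Delta = 41 - 35 = 6
New sum = old_sum + delta = 19 + (6) = 25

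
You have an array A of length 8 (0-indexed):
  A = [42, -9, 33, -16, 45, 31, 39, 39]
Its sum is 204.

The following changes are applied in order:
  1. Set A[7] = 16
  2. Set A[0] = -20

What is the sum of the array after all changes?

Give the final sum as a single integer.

Answer: 119

Derivation:
Initial sum: 204
Change 1: A[7] 39 -> 16, delta = -23, sum = 181
Change 2: A[0] 42 -> -20, delta = -62, sum = 119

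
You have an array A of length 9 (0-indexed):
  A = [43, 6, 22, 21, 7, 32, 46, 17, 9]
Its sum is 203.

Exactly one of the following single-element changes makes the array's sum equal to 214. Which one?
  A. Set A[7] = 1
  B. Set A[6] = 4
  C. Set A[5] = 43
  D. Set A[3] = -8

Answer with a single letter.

Option A: A[7] 17->1, delta=-16, new_sum=203+(-16)=187
Option B: A[6] 46->4, delta=-42, new_sum=203+(-42)=161
Option C: A[5] 32->43, delta=11, new_sum=203+(11)=214 <-- matches target
Option D: A[3] 21->-8, delta=-29, new_sum=203+(-29)=174

Answer: C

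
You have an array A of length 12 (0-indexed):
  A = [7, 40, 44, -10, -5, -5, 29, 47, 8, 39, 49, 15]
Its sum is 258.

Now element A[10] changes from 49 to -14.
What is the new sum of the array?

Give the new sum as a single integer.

Answer: 195

Derivation:
Old value at index 10: 49
New value at index 10: -14
Delta = -14 - 49 = -63
New sum = old_sum + delta = 258 + (-63) = 195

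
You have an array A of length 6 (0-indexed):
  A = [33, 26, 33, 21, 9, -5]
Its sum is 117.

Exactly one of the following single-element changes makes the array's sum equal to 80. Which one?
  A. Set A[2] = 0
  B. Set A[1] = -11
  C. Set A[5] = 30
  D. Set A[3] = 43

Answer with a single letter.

Answer: B

Derivation:
Option A: A[2] 33->0, delta=-33, new_sum=117+(-33)=84
Option B: A[1] 26->-11, delta=-37, new_sum=117+(-37)=80 <-- matches target
Option C: A[5] -5->30, delta=35, new_sum=117+(35)=152
Option D: A[3] 21->43, delta=22, new_sum=117+(22)=139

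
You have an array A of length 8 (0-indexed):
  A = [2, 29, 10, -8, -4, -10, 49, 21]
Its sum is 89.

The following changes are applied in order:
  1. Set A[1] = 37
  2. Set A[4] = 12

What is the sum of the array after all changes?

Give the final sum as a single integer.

Initial sum: 89
Change 1: A[1] 29 -> 37, delta = 8, sum = 97
Change 2: A[4] -4 -> 12, delta = 16, sum = 113

Answer: 113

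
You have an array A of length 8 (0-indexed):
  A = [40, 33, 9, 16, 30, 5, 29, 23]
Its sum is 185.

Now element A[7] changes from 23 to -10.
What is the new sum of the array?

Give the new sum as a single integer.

Answer: 152

Derivation:
Old value at index 7: 23
New value at index 7: -10
Delta = -10 - 23 = -33
New sum = old_sum + delta = 185 + (-33) = 152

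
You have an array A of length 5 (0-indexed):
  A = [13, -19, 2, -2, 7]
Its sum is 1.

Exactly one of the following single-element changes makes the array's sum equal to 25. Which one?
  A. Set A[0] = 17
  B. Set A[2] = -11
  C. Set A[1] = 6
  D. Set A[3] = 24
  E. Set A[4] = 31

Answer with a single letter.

Answer: E

Derivation:
Option A: A[0] 13->17, delta=4, new_sum=1+(4)=5
Option B: A[2] 2->-11, delta=-13, new_sum=1+(-13)=-12
Option C: A[1] -19->6, delta=25, new_sum=1+(25)=26
Option D: A[3] -2->24, delta=26, new_sum=1+(26)=27
Option E: A[4] 7->31, delta=24, new_sum=1+(24)=25 <-- matches target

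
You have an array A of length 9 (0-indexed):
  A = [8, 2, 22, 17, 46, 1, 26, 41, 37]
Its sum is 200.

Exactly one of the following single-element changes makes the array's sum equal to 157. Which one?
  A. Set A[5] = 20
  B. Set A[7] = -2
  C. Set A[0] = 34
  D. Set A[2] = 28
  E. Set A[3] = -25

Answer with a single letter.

Answer: B

Derivation:
Option A: A[5] 1->20, delta=19, new_sum=200+(19)=219
Option B: A[7] 41->-2, delta=-43, new_sum=200+(-43)=157 <-- matches target
Option C: A[0] 8->34, delta=26, new_sum=200+(26)=226
Option D: A[2] 22->28, delta=6, new_sum=200+(6)=206
Option E: A[3] 17->-25, delta=-42, new_sum=200+(-42)=158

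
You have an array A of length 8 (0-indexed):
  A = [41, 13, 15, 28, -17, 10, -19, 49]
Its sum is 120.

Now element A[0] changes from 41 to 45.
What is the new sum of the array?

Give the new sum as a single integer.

Old value at index 0: 41
New value at index 0: 45
Delta = 45 - 41 = 4
New sum = old_sum + delta = 120 + (4) = 124

Answer: 124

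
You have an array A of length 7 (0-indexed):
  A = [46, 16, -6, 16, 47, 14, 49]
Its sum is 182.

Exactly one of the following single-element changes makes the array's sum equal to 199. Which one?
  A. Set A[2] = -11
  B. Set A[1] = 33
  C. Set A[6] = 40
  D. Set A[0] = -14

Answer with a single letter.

Answer: B

Derivation:
Option A: A[2] -6->-11, delta=-5, new_sum=182+(-5)=177
Option B: A[1] 16->33, delta=17, new_sum=182+(17)=199 <-- matches target
Option C: A[6] 49->40, delta=-9, new_sum=182+(-9)=173
Option D: A[0] 46->-14, delta=-60, new_sum=182+(-60)=122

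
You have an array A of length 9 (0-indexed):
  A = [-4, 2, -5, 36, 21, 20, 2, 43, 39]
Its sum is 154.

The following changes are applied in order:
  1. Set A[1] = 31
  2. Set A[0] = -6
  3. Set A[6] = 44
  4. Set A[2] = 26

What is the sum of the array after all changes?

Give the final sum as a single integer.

Initial sum: 154
Change 1: A[1] 2 -> 31, delta = 29, sum = 183
Change 2: A[0] -4 -> -6, delta = -2, sum = 181
Change 3: A[6] 2 -> 44, delta = 42, sum = 223
Change 4: A[2] -5 -> 26, delta = 31, sum = 254

Answer: 254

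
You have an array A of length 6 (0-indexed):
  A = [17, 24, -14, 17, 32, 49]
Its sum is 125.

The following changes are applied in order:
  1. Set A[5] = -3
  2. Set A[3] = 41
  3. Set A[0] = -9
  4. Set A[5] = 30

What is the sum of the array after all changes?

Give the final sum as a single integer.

Answer: 104

Derivation:
Initial sum: 125
Change 1: A[5] 49 -> -3, delta = -52, sum = 73
Change 2: A[3] 17 -> 41, delta = 24, sum = 97
Change 3: A[0] 17 -> -9, delta = -26, sum = 71
Change 4: A[5] -3 -> 30, delta = 33, sum = 104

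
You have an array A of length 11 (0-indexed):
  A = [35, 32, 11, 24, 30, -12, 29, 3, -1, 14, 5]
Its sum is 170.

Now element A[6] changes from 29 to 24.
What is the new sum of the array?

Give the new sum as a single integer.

Answer: 165

Derivation:
Old value at index 6: 29
New value at index 6: 24
Delta = 24 - 29 = -5
New sum = old_sum + delta = 170 + (-5) = 165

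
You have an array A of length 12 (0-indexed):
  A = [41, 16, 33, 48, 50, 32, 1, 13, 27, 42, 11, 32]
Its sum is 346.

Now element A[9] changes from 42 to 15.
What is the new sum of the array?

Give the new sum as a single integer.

Old value at index 9: 42
New value at index 9: 15
Delta = 15 - 42 = -27
New sum = old_sum + delta = 346 + (-27) = 319

Answer: 319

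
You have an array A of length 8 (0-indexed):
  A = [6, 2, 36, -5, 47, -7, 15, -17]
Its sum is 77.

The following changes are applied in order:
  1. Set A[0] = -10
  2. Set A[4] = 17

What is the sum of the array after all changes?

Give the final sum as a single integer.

Answer: 31

Derivation:
Initial sum: 77
Change 1: A[0] 6 -> -10, delta = -16, sum = 61
Change 2: A[4] 47 -> 17, delta = -30, sum = 31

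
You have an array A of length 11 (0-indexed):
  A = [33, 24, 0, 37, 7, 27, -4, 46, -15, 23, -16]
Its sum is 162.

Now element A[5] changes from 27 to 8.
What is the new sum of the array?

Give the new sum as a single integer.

Old value at index 5: 27
New value at index 5: 8
Delta = 8 - 27 = -19
New sum = old_sum + delta = 162 + (-19) = 143

Answer: 143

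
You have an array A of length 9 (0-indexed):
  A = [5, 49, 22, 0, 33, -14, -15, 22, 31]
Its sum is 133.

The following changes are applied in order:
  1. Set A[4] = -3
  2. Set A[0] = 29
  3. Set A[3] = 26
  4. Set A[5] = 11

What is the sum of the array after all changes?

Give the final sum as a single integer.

Initial sum: 133
Change 1: A[4] 33 -> -3, delta = -36, sum = 97
Change 2: A[0] 5 -> 29, delta = 24, sum = 121
Change 3: A[3] 0 -> 26, delta = 26, sum = 147
Change 4: A[5] -14 -> 11, delta = 25, sum = 172

Answer: 172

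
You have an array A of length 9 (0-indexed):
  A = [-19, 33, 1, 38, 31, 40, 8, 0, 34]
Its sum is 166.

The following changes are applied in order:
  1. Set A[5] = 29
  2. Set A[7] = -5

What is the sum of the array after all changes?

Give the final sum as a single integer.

Answer: 150

Derivation:
Initial sum: 166
Change 1: A[5] 40 -> 29, delta = -11, sum = 155
Change 2: A[7] 0 -> -5, delta = -5, sum = 150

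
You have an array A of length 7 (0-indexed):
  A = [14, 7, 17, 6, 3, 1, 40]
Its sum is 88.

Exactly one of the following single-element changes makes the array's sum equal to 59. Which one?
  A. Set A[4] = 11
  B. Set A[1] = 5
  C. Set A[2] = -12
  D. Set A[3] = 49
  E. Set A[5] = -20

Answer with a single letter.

Option A: A[4] 3->11, delta=8, new_sum=88+(8)=96
Option B: A[1] 7->5, delta=-2, new_sum=88+(-2)=86
Option C: A[2] 17->-12, delta=-29, new_sum=88+(-29)=59 <-- matches target
Option D: A[3] 6->49, delta=43, new_sum=88+(43)=131
Option E: A[5] 1->-20, delta=-21, new_sum=88+(-21)=67

Answer: C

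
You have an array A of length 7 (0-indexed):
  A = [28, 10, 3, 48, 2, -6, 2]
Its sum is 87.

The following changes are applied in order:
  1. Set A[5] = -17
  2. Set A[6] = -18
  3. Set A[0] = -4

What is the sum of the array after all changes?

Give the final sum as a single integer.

Answer: 24

Derivation:
Initial sum: 87
Change 1: A[5] -6 -> -17, delta = -11, sum = 76
Change 2: A[6] 2 -> -18, delta = -20, sum = 56
Change 3: A[0] 28 -> -4, delta = -32, sum = 24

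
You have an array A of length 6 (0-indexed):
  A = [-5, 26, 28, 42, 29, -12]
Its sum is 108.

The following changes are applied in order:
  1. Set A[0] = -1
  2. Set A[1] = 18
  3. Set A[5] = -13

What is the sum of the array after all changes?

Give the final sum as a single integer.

Answer: 103

Derivation:
Initial sum: 108
Change 1: A[0] -5 -> -1, delta = 4, sum = 112
Change 2: A[1] 26 -> 18, delta = -8, sum = 104
Change 3: A[5] -12 -> -13, delta = -1, sum = 103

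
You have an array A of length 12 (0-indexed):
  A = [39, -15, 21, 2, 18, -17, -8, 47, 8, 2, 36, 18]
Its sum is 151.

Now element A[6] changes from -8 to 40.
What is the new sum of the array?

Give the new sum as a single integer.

Answer: 199

Derivation:
Old value at index 6: -8
New value at index 6: 40
Delta = 40 - -8 = 48
New sum = old_sum + delta = 151 + (48) = 199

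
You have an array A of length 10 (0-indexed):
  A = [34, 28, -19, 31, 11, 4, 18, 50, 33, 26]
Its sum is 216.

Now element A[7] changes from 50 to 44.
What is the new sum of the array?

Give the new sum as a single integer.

Answer: 210

Derivation:
Old value at index 7: 50
New value at index 7: 44
Delta = 44 - 50 = -6
New sum = old_sum + delta = 216 + (-6) = 210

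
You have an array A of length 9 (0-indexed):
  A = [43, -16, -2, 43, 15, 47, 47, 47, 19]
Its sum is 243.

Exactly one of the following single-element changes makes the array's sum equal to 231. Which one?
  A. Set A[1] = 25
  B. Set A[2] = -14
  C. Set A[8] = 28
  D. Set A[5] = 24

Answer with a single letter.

Answer: B

Derivation:
Option A: A[1] -16->25, delta=41, new_sum=243+(41)=284
Option B: A[2] -2->-14, delta=-12, new_sum=243+(-12)=231 <-- matches target
Option C: A[8] 19->28, delta=9, new_sum=243+(9)=252
Option D: A[5] 47->24, delta=-23, new_sum=243+(-23)=220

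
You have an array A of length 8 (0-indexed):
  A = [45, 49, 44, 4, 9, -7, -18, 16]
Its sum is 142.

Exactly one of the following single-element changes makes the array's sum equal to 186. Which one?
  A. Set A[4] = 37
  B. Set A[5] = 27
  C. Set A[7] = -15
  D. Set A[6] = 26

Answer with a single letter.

Option A: A[4] 9->37, delta=28, new_sum=142+(28)=170
Option B: A[5] -7->27, delta=34, new_sum=142+(34)=176
Option C: A[7] 16->-15, delta=-31, new_sum=142+(-31)=111
Option D: A[6] -18->26, delta=44, new_sum=142+(44)=186 <-- matches target

Answer: D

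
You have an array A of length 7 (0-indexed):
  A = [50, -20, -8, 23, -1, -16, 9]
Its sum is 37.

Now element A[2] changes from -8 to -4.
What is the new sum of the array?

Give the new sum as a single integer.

Old value at index 2: -8
New value at index 2: -4
Delta = -4 - -8 = 4
New sum = old_sum + delta = 37 + (4) = 41

Answer: 41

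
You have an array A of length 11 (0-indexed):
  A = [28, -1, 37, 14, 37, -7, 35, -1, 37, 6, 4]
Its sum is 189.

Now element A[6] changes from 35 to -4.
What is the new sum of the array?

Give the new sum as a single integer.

Old value at index 6: 35
New value at index 6: -4
Delta = -4 - 35 = -39
New sum = old_sum + delta = 189 + (-39) = 150

Answer: 150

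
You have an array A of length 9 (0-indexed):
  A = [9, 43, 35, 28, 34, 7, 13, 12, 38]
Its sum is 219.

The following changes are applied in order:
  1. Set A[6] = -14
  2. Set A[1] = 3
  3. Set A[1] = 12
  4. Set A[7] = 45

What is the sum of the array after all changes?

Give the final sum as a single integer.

Answer: 194

Derivation:
Initial sum: 219
Change 1: A[6] 13 -> -14, delta = -27, sum = 192
Change 2: A[1] 43 -> 3, delta = -40, sum = 152
Change 3: A[1] 3 -> 12, delta = 9, sum = 161
Change 4: A[7] 12 -> 45, delta = 33, sum = 194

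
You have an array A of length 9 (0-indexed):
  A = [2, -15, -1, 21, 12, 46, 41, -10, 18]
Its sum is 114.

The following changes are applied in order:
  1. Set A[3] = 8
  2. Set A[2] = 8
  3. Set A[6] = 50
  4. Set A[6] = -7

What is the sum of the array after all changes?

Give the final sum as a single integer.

Initial sum: 114
Change 1: A[3] 21 -> 8, delta = -13, sum = 101
Change 2: A[2] -1 -> 8, delta = 9, sum = 110
Change 3: A[6] 41 -> 50, delta = 9, sum = 119
Change 4: A[6] 50 -> -7, delta = -57, sum = 62

Answer: 62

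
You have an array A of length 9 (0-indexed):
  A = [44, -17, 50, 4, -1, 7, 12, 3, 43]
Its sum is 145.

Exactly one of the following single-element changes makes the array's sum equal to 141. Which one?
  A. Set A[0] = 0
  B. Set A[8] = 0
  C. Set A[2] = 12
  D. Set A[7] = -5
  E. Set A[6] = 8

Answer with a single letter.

Option A: A[0] 44->0, delta=-44, new_sum=145+(-44)=101
Option B: A[8] 43->0, delta=-43, new_sum=145+(-43)=102
Option C: A[2] 50->12, delta=-38, new_sum=145+(-38)=107
Option D: A[7] 3->-5, delta=-8, new_sum=145+(-8)=137
Option E: A[6] 12->8, delta=-4, new_sum=145+(-4)=141 <-- matches target

Answer: E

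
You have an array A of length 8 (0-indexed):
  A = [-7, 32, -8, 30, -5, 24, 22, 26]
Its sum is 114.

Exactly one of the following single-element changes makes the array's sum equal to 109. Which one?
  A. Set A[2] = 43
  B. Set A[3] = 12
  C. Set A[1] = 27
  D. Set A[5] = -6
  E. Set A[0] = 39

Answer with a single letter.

Answer: C

Derivation:
Option A: A[2] -8->43, delta=51, new_sum=114+(51)=165
Option B: A[3] 30->12, delta=-18, new_sum=114+(-18)=96
Option C: A[1] 32->27, delta=-5, new_sum=114+(-5)=109 <-- matches target
Option D: A[5] 24->-6, delta=-30, new_sum=114+(-30)=84
Option E: A[0] -7->39, delta=46, new_sum=114+(46)=160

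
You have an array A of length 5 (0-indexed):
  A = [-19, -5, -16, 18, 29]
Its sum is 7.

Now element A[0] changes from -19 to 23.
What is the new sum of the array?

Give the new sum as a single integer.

Answer: 49

Derivation:
Old value at index 0: -19
New value at index 0: 23
Delta = 23 - -19 = 42
New sum = old_sum + delta = 7 + (42) = 49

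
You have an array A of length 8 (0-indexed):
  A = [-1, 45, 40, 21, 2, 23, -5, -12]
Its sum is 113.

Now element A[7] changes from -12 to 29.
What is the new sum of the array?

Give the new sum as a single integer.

Old value at index 7: -12
New value at index 7: 29
Delta = 29 - -12 = 41
New sum = old_sum + delta = 113 + (41) = 154

Answer: 154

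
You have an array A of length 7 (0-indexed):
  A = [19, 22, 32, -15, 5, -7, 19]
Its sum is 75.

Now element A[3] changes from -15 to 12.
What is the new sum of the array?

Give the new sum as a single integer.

Answer: 102

Derivation:
Old value at index 3: -15
New value at index 3: 12
Delta = 12 - -15 = 27
New sum = old_sum + delta = 75 + (27) = 102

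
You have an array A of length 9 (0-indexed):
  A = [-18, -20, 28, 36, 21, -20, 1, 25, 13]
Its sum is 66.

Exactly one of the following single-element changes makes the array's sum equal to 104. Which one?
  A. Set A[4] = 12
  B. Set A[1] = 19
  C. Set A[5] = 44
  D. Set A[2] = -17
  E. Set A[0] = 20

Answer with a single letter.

Option A: A[4] 21->12, delta=-9, new_sum=66+(-9)=57
Option B: A[1] -20->19, delta=39, new_sum=66+(39)=105
Option C: A[5] -20->44, delta=64, new_sum=66+(64)=130
Option D: A[2] 28->-17, delta=-45, new_sum=66+(-45)=21
Option E: A[0] -18->20, delta=38, new_sum=66+(38)=104 <-- matches target

Answer: E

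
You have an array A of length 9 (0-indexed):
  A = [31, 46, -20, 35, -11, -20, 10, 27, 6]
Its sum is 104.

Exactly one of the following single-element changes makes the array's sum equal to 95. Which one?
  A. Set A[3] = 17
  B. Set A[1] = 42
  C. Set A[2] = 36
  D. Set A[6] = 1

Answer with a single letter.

Option A: A[3] 35->17, delta=-18, new_sum=104+(-18)=86
Option B: A[1] 46->42, delta=-4, new_sum=104+(-4)=100
Option C: A[2] -20->36, delta=56, new_sum=104+(56)=160
Option D: A[6] 10->1, delta=-9, new_sum=104+(-9)=95 <-- matches target

Answer: D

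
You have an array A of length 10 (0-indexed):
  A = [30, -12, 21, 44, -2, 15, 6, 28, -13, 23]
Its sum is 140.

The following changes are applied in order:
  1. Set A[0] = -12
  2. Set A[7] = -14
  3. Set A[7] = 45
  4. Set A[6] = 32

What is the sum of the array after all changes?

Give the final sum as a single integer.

Answer: 141

Derivation:
Initial sum: 140
Change 1: A[0] 30 -> -12, delta = -42, sum = 98
Change 2: A[7] 28 -> -14, delta = -42, sum = 56
Change 3: A[7] -14 -> 45, delta = 59, sum = 115
Change 4: A[6] 6 -> 32, delta = 26, sum = 141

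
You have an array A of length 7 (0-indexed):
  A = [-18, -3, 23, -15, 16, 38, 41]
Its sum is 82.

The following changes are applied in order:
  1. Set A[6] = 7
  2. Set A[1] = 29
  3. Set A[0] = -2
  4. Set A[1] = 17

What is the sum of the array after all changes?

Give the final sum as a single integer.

Initial sum: 82
Change 1: A[6] 41 -> 7, delta = -34, sum = 48
Change 2: A[1] -3 -> 29, delta = 32, sum = 80
Change 3: A[0] -18 -> -2, delta = 16, sum = 96
Change 4: A[1] 29 -> 17, delta = -12, sum = 84

Answer: 84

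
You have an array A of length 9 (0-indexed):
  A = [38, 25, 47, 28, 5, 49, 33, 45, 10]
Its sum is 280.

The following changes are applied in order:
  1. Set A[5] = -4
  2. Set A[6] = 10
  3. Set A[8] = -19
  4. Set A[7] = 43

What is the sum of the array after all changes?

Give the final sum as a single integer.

Answer: 173

Derivation:
Initial sum: 280
Change 1: A[5] 49 -> -4, delta = -53, sum = 227
Change 2: A[6] 33 -> 10, delta = -23, sum = 204
Change 3: A[8] 10 -> -19, delta = -29, sum = 175
Change 4: A[7] 45 -> 43, delta = -2, sum = 173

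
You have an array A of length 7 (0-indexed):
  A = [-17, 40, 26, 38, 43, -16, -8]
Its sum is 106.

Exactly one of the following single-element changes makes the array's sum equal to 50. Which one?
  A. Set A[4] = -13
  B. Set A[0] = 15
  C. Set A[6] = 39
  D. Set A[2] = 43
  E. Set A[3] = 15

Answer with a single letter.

Answer: A

Derivation:
Option A: A[4] 43->-13, delta=-56, new_sum=106+(-56)=50 <-- matches target
Option B: A[0] -17->15, delta=32, new_sum=106+(32)=138
Option C: A[6] -8->39, delta=47, new_sum=106+(47)=153
Option D: A[2] 26->43, delta=17, new_sum=106+(17)=123
Option E: A[3] 38->15, delta=-23, new_sum=106+(-23)=83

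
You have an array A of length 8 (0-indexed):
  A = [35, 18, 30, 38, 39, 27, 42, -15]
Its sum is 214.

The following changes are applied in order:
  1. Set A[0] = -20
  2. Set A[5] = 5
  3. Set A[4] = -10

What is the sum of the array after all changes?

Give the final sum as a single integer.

Answer: 88

Derivation:
Initial sum: 214
Change 1: A[0] 35 -> -20, delta = -55, sum = 159
Change 2: A[5] 27 -> 5, delta = -22, sum = 137
Change 3: A[4] 39 -> -10, delta = -49, sum = 88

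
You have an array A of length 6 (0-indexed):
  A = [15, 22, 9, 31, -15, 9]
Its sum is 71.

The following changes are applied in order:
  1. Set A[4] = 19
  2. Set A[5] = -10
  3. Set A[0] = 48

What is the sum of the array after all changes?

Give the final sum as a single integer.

Initial sum: 71
Change 1: A[4] -15 -> 19, delta = 34, sum = 105
Change 2: A[5] 9 -> -10, delta = -19, sum = 86
Change 3: A[0] 15 -> 48, delta = 33, sum = 119

Answer: 119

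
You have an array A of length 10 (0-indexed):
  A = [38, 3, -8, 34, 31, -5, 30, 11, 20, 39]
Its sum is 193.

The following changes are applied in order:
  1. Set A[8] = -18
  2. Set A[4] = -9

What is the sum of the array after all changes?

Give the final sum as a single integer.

Initial sum: 193
Change 1: A[8] 20 -> -18, delta = -38, sum = 155
Change 2: A[4] 31 -> -9, delta = -40, sum = 115

Answer: 115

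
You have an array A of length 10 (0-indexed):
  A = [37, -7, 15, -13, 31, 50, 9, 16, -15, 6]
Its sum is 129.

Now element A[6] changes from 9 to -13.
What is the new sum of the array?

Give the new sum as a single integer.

Answer: 107

Derivation:
Old value at index 6: 9
New value at index 6: -13
Delta = -13 - 9 = -22
New sum = old_sum + delta = 129 + (-22) = 107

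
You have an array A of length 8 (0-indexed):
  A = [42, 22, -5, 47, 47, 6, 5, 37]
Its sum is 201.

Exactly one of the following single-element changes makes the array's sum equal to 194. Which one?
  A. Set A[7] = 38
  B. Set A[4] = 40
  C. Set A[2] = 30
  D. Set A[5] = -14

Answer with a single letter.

Option A: A[7] 37->38, delta=1, new_sum=201+(1)=202
Option B: A[4] 47->40, delta=-7, new_sum=201+(-7)=194 <-- matches target
Option C: A[2] -5->30, delta=35, new_sum=201+(35)=236
Option D: A[5] 6->-14, delta=-20, new_sum=201+(-20)=181

Answer: B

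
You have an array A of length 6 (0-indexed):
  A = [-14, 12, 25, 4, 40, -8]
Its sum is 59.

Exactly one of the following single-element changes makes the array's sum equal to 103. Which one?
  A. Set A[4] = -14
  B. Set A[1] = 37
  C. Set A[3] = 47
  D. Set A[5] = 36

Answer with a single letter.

Answer: D

Derivation:
Option A: A[4] 40->-14, delta=-54, new_sum=59+(-54)=5
Option B: A[1] 12->37, delta=25, new_sum=59+(25)=84
Option C: A[3] 4->47, delta=43, new_sum=59+(43)=102
Option D: A[5] -8->36, delta=44, new_sum=59+(44)=103 <-- matches target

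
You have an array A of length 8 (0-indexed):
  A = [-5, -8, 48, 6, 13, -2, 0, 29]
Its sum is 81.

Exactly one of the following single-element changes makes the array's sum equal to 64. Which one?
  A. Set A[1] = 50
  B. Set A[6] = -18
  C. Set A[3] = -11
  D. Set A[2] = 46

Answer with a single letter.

Answer: C

Derivation:
Option A: A[1] -8->50, delta=58, new_sum=81+(58)=139
Option B: A[6] 0->-18, delta=-18, new_sum=81+(-18)=63
Option C: A[3] 6->-11, delta=-17, new_sum=81+(-17)=64 <-- matches target
Option D: A[2] 48->46, delta=-2, new_sum=81+(-2)=79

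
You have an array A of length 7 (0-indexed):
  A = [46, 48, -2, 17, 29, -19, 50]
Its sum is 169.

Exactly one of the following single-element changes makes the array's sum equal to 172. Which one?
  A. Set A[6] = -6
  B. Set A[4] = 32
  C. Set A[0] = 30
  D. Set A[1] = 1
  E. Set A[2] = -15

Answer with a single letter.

Option A: A[6] 50->-6, delta=-56, new_sum=169+(-56)=113
Option B: A[4] 29->32, delta=3, new_sum=169+(3)=172 <-- matches target
Option C: A[0] 46->30, delta=-16, new_sum=169+(-16)=153
Option D: A[1] 48->1, delta=-47, new_sum=169+(-47)=122
Option E: A[2] -2->-15, delta=-13, new_sum=169+(-13)=156

Answer: B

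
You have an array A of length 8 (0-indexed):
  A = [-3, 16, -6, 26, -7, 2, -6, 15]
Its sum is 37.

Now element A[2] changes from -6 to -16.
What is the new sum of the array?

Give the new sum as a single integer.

Old value at index 2: -6
New value at index 2: -16
Delta = -16 - -6 = -10
New sum = old_sum + delta = 37 + (-10) = 27

Answer: 27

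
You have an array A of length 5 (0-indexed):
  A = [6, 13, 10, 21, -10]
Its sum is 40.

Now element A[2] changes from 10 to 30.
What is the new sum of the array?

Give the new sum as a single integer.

Answer: 60

Derivation:
Old value at index 2: 10
New value at index 2: 30
Delta = 30 - 10 = 20
New sum = old_sum + delta = 40 + (20) = 60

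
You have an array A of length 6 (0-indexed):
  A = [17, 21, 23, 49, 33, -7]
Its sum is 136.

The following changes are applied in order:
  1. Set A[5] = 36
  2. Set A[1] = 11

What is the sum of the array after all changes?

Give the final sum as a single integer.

Answer: 169

Derivation:
Initial sum: 136
Change 1: A[5] -7 -> 36, delta = 43, sum = 179
Change 2: A[1] 21 -> 11, delta = -10, sum = 169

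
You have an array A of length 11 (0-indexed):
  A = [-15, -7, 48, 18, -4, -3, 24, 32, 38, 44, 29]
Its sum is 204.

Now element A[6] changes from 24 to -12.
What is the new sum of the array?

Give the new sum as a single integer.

Old value at index 6: 24
New value at index 6: -12
Delta = -12 - 24 = -36
New sum = old_sum + delta = 204 + (-36) = 168

Answer: 168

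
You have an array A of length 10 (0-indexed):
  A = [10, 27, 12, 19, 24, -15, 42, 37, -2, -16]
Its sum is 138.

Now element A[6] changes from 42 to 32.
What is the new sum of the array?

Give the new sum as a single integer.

Answer: 128

Derivation:
Old value at index 6: 42
New value at index 6: 32
Delta = 32 - 42 = -10
New sum = old_sum + delta = 138 + (-10) = 128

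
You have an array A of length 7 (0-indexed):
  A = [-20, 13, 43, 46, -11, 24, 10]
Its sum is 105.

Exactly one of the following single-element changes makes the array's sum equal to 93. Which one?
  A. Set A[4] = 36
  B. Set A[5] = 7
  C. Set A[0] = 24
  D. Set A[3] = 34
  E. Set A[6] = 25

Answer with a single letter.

Answer: D

Derivation:
Option A: A[4] -11->36, delta=47, new_sum=105+(47)=152
Option B: A[5] 24->7, delta=-17, new_sum=105+(-17)=88
Option C: A[0] -20->24, delta=44, new_sum=105+(44)=149
Option D: A[3] 46->34, delta=-12, new_sum=105+(-12)=93 <-- matches target
Option E: A[6] 10->25, delta=15, new_sum=105+(15)=120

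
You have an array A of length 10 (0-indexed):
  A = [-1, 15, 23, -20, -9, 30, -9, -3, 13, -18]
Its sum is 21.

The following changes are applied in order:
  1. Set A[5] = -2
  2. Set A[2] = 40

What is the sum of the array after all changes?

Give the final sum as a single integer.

Initial sum: 21
Change 1: A[5] 30 -> -2, delta = -32, sum = -11
Change 2: A[2] 23 -> 40, delta = 17, sum = 6

Answer: 6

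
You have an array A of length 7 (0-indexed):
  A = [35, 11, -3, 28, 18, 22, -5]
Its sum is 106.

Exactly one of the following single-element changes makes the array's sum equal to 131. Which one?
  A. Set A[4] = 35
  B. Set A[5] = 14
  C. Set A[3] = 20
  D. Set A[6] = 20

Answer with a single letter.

Answer: D

Derivation:
Option A: A[4] 18->35, delta=17, new_sum=106+(17)=123
Option B: A[5] 22->14, delta=-8, new_sum=106+(-8)=98
Option C: A[3] 28->20, delta=-8, new_sum=106+(-8)=98
Option D: A[6] -5->20, delta=25, new_sum=106+(25)=131 <-- matches target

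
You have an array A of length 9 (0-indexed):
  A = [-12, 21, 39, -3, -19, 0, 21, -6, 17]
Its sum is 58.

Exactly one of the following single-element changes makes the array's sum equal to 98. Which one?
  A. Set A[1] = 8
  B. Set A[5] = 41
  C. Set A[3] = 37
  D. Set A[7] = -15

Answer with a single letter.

Option A: A[1] 21->8, delta=-13, new_sum=58+(-13)=45
Option B: A[5] 0->41, delta=41, new_sum=58+(41)=99
Option C: A[3] -3->37, delta=40, new_sum=58+(40)=98 <-- matches target
Option D: A[7] -6->-15, delta=-9, new_sum=58+(-9)=49

Answer: C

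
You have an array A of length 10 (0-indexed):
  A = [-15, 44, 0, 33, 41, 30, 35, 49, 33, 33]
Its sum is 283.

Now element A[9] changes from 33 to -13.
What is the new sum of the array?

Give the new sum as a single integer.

Answer: 237

Derivation:
Old value at index 9: 33
New value at index 9: -13
Delta = -13 - 33 = -46
New sum = old_sum + delta = 283 + (-46) = 237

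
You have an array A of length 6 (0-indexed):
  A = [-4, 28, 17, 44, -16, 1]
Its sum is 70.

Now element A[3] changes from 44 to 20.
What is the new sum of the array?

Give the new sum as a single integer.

Answer: 46

Derivation:
Old value at index 3: 44
New value at index 3: 20
Delta = 20 - 44 = -24
New sum = old_sum + delta = 70 + (-24) = 46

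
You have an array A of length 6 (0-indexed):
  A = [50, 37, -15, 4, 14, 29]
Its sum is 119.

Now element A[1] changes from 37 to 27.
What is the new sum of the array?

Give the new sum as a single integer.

Old value at index 1: 37
New value at index 1: 27
Delta = 27 - 37 = -10
New sum = old_sum + delta = 119 + (-10) = 109

Answer: 109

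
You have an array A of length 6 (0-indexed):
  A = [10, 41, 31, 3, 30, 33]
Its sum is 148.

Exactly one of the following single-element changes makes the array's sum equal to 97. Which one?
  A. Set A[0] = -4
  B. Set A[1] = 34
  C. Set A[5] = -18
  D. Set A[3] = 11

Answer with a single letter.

Option A: A[0] 10->-4, delta=-14, new_sum=148+(-14)=134
Option B: A[1] 41->34, delta=-7, new_sum=148+(-7)=141
Option C: A[5] 33->-18, delta=-51, new_sum=148+(-51)=97 <-- matches target
Option D: A[3] 3->11, delta=8, new_sum=148+(8)=156

Answer: C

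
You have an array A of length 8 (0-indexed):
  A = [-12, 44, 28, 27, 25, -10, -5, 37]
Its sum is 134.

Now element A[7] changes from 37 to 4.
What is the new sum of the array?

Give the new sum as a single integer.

Old value at index 7: 37
New value at index 7: 4
Delta = 4 - 37 = -33
New sum = old_sum + delta = 134 + (-33) = 101

Answer: 101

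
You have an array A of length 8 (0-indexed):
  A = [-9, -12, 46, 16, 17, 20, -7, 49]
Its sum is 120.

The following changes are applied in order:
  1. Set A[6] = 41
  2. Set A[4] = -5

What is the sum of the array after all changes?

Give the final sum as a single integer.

Answer: 146

Derivation:
Initial sum: 120
Change 1: A[6] -7 -> 41, delta = 48, sum = 168
Change 2: A[4] 17 -> -5, delta = -22, sum = 146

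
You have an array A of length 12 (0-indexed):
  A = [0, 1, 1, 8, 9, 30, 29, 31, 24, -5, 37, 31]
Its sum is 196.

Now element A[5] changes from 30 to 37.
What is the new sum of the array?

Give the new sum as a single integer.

Old value at index 5: 30
New value at index 5: 37
Delta = 37 - 30 = 7
New sum = old_sum + delta = 196 + (7) = 203

Answer: 203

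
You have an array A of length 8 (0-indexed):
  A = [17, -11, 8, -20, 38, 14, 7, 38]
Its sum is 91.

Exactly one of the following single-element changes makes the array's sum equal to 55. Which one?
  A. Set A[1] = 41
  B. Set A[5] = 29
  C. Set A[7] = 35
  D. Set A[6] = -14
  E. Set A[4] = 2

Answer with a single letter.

Option A: A[1] -11->41, delta=52, new_sum=91+(52)=143
Option B: A[5] 14->29, delta=15, new_sum=91+(15)=106
Option C: A[7] 38->35, delta=-3, new_sum=91+(-3)=88
Option D: A[6] 7->-14, delta=-21, new_sum=91+(-21)=70
Option E: A[4] 38->2, delta=-36, new_sum=91+(-36)=55 <-- matches target

Answer: E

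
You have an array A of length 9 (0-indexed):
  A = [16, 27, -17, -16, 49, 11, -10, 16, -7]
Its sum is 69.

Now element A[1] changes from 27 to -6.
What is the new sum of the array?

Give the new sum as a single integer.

Old value at index 1: 27
New value at index 1: -6
Delta = -6 - 27 = -33
New sum = old_sum + delta = 69 + (-33) = 36

Answer: 36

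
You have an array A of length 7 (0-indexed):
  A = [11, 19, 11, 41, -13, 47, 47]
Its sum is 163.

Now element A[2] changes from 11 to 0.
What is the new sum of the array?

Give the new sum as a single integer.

Answer: 152

Derivation:
Old value at index 2: 11
New value at index 2: 0
Delta = 0 - 11 = -11
New sum = old_sum + delta = 163 + (-11) = 152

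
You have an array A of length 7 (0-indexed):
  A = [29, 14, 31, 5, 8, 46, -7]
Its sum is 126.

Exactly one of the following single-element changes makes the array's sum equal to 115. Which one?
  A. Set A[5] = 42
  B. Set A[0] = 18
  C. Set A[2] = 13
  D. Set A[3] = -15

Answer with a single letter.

Option A: A[5] 46->42, delta=-4, new_sum=126+(-4)=122
Option B: A[0] 29->18, delta=-11, new_sum=126+(-11)=115 <-- matches target
Option C: A[2] 31->13, delta=-18, new_sum=126+(-18)=108
Option D: A[3] 5->-15, delta=-20, new_sum=126+(-20)=106

Answer: B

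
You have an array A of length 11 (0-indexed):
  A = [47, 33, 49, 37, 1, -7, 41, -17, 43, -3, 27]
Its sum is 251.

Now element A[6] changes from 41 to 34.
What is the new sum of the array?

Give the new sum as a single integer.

Old value at index 6: 41
New value at index 6: 34
Delta = 34 - 41 = -7
New sum = old_sum + delta = 251 + (-7) = 244

Answer: 244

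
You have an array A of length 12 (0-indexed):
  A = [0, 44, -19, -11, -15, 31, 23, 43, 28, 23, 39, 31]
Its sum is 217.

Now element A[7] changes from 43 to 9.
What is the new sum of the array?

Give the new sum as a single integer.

Answer: 183

Derivation:
Old value at index 7: 43
New value at index 7: 9
Delta = 9 - 43 = -34
New sum = old_sum + delta = 217 + (-34) = 183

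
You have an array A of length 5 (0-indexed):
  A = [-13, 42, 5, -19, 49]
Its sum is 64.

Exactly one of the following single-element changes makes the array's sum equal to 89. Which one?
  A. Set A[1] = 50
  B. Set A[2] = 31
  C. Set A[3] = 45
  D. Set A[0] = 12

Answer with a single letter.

Option A: A[1] 42->50, delta=8, new_sum=64+(8)=72
Option B: A[2] 5->31, delta=26, new_sum=64+(26)=90
Option C: A[3] -19->45, delta=64, new_sum=64+(64)=128
Option D: A[0] -13->12, delta=25, new_sum=64+(25)=89 <-- matches target

Answer: D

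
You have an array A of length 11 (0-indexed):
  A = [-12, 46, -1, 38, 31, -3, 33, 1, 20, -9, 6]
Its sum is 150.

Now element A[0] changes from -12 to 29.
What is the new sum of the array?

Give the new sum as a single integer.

Old value at index 0: -12
New value at index 0: 29
Delta = 29 - -12 = 41
New sum = old_sum + delta = 150 + (41) = 191

Answer: 191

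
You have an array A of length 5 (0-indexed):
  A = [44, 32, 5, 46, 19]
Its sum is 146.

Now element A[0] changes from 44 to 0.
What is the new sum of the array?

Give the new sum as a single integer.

Old value at index 0: 44
New value at index 0: 0
Delta = 0 - 44 = -44
New sum = old_sum + delta = 146 + (-44) = 102

Answer: 102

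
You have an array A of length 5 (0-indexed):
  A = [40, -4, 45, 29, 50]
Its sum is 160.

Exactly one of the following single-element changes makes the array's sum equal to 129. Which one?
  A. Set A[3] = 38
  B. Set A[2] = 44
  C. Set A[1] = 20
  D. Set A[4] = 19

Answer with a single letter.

Answer: D

Derivation:
Option A: A[3] 29->38, delta=9, new_sum=160+(9)=169
Option B: A[2] 45->44, delta=-1, new_sum=160+(-1)=159
Option C: A[1] -4->20, delta=24, new_sum=160+(24)=184
Option D: A[4] 50->19, delta=-31, new_sum=160+(-31)=129 <-- matches target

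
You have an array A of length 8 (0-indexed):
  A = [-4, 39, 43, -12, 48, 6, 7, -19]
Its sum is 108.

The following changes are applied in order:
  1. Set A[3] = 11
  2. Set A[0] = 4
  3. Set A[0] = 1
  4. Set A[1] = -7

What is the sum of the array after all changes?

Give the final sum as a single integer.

Answer: 90

Derivation:
Initial sum: 108
Change 1: A[3] -12 -> 11, delta = 23, sum = 131
Change 2: A[0] -4 -> 4, delta = 8, sum = 139
Change 3: A[0] 4 -> 1, delta = -3, sum = 136
Change 4: A[1] 39 -> -7, delta = -46, sum = 90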